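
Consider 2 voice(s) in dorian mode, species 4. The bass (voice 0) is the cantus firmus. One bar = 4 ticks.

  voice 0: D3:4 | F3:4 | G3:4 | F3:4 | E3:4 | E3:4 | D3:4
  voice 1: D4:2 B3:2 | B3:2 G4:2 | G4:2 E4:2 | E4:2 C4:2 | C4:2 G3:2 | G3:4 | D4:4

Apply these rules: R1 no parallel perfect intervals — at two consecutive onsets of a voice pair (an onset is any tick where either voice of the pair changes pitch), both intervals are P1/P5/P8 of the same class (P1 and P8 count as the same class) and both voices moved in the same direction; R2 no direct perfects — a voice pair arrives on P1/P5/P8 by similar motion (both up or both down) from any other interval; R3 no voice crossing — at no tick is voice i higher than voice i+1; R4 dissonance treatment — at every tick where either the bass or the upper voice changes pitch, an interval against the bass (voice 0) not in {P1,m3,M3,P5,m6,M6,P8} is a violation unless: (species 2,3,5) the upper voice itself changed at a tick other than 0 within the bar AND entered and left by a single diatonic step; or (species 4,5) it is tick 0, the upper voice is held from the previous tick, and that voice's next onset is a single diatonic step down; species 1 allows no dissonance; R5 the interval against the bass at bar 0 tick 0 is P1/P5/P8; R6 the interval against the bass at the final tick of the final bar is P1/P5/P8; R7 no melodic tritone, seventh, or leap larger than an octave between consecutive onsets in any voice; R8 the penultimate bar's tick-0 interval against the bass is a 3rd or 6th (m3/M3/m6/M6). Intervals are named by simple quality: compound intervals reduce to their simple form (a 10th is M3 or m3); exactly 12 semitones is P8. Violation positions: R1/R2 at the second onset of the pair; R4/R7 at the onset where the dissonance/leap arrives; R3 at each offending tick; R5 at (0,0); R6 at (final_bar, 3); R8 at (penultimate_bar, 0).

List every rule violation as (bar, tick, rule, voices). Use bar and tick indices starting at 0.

bar 0: v0=D3 v1=D4 downbeat P8
bar 1: v0=F3 v1=B3 downbeat TT
bar 2: v0=G3 v1=G4 downbeat P8
bar 3: v0=F3 v1=E4 downbeat M7
bar 4: v0=E3 v1=C4 downbeat m6
bar 5: v0=E3 v1=G3 downbeat m3
bar 6: v0=D3 v1=D4 downbeat P8
  -> R4 @ bar 1 tick 0 v(0, 1): F3/B3 TT untreated
  -> R4 @ bar 1 tick 2 v(0, 1): F3/G4 M2 untreated
  -> R4 @ bar 3 tick 0 v(0, 1): F3/E4 M7 untreated

(1, 0, R4, (0, 1))
(1, 2, R4, (0, 1))
(3, 0, R4, (0, 1))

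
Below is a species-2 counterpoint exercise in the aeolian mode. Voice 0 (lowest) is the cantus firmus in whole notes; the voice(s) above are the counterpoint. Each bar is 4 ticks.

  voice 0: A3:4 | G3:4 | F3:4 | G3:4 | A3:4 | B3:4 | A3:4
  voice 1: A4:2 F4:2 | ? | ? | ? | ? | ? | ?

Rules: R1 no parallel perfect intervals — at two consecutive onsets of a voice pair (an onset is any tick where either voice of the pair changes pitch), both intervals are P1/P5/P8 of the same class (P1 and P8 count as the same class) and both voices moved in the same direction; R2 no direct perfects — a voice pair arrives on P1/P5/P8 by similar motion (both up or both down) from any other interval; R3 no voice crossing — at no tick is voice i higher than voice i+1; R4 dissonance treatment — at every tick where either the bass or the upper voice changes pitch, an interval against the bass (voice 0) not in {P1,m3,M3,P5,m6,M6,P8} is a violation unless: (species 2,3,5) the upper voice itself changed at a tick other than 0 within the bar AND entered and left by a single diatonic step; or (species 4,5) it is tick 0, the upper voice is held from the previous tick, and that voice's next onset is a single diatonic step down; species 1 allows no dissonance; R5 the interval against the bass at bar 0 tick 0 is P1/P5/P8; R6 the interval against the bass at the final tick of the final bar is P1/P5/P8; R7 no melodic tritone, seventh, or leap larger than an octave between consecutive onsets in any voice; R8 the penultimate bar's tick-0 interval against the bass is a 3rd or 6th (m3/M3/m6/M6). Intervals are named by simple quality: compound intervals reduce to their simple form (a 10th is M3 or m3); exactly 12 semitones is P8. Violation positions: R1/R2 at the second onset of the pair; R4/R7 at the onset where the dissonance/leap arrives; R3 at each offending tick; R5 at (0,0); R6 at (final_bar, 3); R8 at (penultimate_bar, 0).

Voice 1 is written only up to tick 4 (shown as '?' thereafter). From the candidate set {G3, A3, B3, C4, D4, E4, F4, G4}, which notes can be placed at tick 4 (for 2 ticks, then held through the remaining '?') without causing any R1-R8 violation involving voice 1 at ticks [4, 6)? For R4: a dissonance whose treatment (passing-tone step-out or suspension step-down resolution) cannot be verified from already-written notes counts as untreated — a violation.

G3: violates R2,R7
A3: violates R4
B3: violates R7
C4: violates R4
D4: violates R2
E4: legal
F4: violates R4
G4: legal

{E4, G4}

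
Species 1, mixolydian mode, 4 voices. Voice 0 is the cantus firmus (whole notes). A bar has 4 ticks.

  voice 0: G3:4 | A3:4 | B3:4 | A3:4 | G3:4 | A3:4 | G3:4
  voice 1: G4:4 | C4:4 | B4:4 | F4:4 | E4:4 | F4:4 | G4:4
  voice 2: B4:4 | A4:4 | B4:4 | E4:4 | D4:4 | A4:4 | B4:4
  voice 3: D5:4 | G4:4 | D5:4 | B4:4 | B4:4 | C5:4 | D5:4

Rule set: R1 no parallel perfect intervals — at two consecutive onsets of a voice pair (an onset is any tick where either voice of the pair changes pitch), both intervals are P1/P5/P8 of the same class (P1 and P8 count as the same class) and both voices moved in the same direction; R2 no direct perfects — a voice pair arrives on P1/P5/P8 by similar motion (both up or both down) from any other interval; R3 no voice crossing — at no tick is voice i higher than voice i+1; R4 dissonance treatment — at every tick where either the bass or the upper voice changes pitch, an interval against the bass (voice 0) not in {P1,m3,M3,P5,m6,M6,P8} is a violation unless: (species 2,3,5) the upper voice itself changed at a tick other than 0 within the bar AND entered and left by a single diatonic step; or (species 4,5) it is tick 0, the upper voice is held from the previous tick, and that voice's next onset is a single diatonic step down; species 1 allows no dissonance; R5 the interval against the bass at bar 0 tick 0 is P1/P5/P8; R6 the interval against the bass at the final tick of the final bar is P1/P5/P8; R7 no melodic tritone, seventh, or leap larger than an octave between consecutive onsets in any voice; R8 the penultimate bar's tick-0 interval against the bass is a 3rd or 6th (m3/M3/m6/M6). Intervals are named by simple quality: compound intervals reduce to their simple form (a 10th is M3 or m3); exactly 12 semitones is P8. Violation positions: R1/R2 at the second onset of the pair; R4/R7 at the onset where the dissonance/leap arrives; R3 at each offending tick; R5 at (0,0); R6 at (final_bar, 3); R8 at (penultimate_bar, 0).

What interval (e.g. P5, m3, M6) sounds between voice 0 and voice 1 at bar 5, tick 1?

m6

voice 0=A3 voice 1=F4 -> m6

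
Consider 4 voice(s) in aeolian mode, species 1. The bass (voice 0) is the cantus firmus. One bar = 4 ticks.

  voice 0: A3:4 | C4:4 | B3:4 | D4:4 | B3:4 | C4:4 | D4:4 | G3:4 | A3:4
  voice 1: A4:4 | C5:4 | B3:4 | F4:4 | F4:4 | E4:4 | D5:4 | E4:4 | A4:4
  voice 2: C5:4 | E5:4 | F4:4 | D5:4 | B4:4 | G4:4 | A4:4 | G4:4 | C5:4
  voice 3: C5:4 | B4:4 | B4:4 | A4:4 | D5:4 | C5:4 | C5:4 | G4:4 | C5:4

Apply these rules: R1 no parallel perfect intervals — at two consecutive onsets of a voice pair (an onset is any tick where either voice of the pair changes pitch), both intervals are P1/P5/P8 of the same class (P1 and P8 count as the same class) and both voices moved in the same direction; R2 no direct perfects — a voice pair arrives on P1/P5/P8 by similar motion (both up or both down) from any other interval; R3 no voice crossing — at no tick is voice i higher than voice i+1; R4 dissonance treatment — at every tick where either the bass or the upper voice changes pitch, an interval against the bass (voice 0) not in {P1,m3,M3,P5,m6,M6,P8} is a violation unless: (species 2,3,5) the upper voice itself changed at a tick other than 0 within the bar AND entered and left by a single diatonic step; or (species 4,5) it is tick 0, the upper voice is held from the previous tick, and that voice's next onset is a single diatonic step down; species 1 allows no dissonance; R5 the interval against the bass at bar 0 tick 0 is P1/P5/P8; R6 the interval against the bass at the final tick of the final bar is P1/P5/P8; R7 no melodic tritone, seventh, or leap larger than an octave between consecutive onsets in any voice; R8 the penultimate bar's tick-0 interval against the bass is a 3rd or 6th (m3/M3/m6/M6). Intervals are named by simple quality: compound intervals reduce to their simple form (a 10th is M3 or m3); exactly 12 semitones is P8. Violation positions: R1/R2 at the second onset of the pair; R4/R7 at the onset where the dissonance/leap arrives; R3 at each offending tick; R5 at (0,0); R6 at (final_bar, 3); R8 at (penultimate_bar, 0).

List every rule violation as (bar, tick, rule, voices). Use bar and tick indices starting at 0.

(0, 0, R5, (0, 2))
(0, 0, R5, (0, 3))
(1, 0, R1, (0, 1))
(1, 0, R3, (2, 3))
(1, 0, R4, (0, 3))
(1, 1, R3, (2, 3))
(1, 2, R3, (2, 3))
(1, 3, R3, (2, 3))
(2, 0, R1, (0, 1))
(2, 0, R4, (0, 2))
(2, 0, R7, (1,))
(2, 0, R7, (2,))
(3, 0, R2, (0, 2))
(3, 0, R3, (2, 3))
(3, 0, R7, (1,))
(3, 1, R3, (2, 3))
(3, 2, R3, (2, 3))
(3, 3, R3, (2, 3))
(4, 0, R1, (0, 2))
(4, 0, R4, (0, 1))
(6, 0, R1, (0, 2))
(6, 0, R2, (0, 1))
(6, 0, R3, (1, 2))
(6, 0, R4, (0, 3))
(6, 0, R7, (1,))
(6, 1, R3, (1, 2))
(6, 2, R3, (1, 2))
(6, 3, R3, (1, 2))
(7, 0, R2, (0, 2))
(7, 0, R2, (0, 3))
(7, 0, R2, (2, 3))
(7, 0, R7, (1,))
(7, 0, R8, (0, 2))
(7, 0, R8, (0, 3))
(8, 0, R1, (2, 3))
(8, 0, R2, (0, 1))
(8, 3, R6, (0, 2))
(8, 3, R6, (0, 3))

bar 0: v0=A3 v1=A4 v2=C5 v3=C5 downbeat m3
bar 1: v0=C4 v1=C5 v2=E5 v3=B4 downbeat M7
bar 2: v0=B3 v1=B3 v2=F4 v3=B4 downbeat P8
bar 3: v0=D4 v1=F4 v2=D5 v3=A4 downbeat P5
bar 4: v0=B3 v1=F4 v2=B4 v3=D5 downbeat m3
bar 5: v0=C4 v1=E4 v2=G4 v3=C5 downbeat P8
bar 6: v0=D4 v1=D5 v2=A4 v3=C5 downbeat m7
bar 7: v0=G3 v1=E4 v2=G4 v3=G4 downbeat P8
bar 8: v0=A3 v1=A4 v2=C5 v3=C5 downbeat m3
  -> R5 @ bar 0 tick 0 v(0, 2): opens on m3
  -> R5 @ bar 0 tick 0 v(0, 3): opens on m3
  -> R1 @ bar 1 tick 0 v(0, 1): A3/A4 P8 -> C4/C5 P8 similar
  -> R3 @ bar 1 tick 0 v(2, 3): E5 above B4
  -> R4 @ bar 1 tick 0 v(0, 3): C4/B4 M7 untreated
  -> R3 @ bar 1 tick 1 v(2, 3): E5 above B4
  -> R3 @ bar 1 tick 2 v(2, 3): E5 above B4
  -> R3 @ bar 1 tick 3 v(2, 3): E5 above B4
  -> R1 @ bar 2 tick 0 v(0, 1): C4/C5 P8 -> B3/B3 P1 similar
  -> R4 @ bar 2 tick 0 v(0, 2): B3/F4 TT untreated
  -> R7 @ bar 2 tick 0 v(1,): C5->B3 leap 13st
  -> R7 @ bar 2 tick 0 v(2,): E5->F4 leap 11st
  -> R2 @ bar 3 tick 0 v(0, 2): B3/F4 TT -> D4/D5 P8 similar
  -> R3 @ bar 3 tick 0 v(2, 3): D5 above A4
  -> R7 @ bar 3 tick 0 v(1,): B3->F4 leap 6st
  -> R3 @ bar 3 tick 1 v(2, 3): D5 above A4
  -> R3 @ bar 3 tick 2 v(2, 3): D5 above A4
  -> R3 @ bar 3 tick 3 v(2, 3): D5 above A4
  -> R1 @ bar 4 tick 0 v(0, 2): D4/D5 P8 -> B3/B4 P8 similar
  -> R4 @ bar 4 tick 0 v(0, 1): B3/F4 TT untreated
  -> R1 @ bar 6 tick 0 v(0, 2): C4/G4 P5 -> D4/A4 P5 similar
  -> R2 @ bar 6 tick 0 v(0, 1): C4/E4 M3 -> D4/D5 P8 similar
  -> R3 @ bar 6 tick 0 v(1, 2): D5 above A4
  -> R4 @ bar 6 tick 0 v(0, 3): D4/C5 m7 untreated
  -> R7 @ bar 6 tick 0 v(1,): E4->D5 leap 10st
  -> R3 @ bar 6 tick 1 v(1, 2): D5 above A4
  -> R3 @ bar 6 tick 2 v(1, 2): D5 above A4
  -> R3 @ bar 6 tick 3 v(1, 2): D5 above A4
  -> R2 @ bar 7 tick 0 v(0, 2): D4/A4 P5 -> G3/G4 P8 similar
  -> R2 @ bar 7 tick 0 v(0, 3): D4/C5 m7 -> G3/G4 P8 similar
  -> R2 @ bar 7 tick 0 v(2, 3): A4/C5 m3 -> G4/G4 P1 similar
  -> R7 @ bar 7 tick 0 v(1,): D5->E4 leap 10st
  -> R8 @ bar 7 tick 0 v(0, 2): penult P8 not 3rd/6th
  -> R8 @ bar 7 tick 0 v(0, 3): penult P8 not 3rd/6th
  -> R1 @ bar 8 tick 0 v(2, 3): G4/G4 P1 -> C5/C5 P1 similar
  -> R2 @ bar 8 tick 0 v(0, 1): G3/E4 M6 -> A3/A4 P8 similar
  -> R6 @ bar 8 tick 3 v(0, 2): closes on m3
  -> R6 @ bar 8 tick 3 v(0, 3): closes on m3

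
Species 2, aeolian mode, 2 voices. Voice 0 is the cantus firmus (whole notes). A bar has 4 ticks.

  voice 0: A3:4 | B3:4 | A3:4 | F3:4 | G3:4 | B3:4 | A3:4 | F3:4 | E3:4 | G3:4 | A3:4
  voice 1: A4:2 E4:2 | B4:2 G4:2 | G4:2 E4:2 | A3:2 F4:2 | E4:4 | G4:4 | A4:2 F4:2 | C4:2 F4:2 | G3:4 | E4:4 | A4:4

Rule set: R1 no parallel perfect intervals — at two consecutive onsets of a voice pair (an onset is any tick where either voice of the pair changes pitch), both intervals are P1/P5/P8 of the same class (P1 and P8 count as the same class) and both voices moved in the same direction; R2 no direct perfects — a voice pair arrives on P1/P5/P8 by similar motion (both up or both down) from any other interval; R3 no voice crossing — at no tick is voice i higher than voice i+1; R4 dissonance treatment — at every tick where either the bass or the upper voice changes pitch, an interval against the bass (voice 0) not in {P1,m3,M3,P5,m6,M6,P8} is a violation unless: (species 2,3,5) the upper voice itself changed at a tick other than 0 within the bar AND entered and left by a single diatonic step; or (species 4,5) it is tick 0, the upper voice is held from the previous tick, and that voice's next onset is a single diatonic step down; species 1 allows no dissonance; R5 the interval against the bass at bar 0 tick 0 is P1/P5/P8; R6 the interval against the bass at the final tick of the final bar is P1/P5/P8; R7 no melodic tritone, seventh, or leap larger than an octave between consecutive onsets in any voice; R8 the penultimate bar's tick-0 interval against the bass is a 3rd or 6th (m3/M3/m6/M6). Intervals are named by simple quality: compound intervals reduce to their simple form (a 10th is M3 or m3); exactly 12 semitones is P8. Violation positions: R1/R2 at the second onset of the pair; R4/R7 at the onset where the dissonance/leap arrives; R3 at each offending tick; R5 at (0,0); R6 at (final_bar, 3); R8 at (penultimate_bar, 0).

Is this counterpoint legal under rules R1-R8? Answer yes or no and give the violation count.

bar 0: v0=A3 v1=A4 (P8)
bar 1: v0=B3 v1=B4 (P8)
bar 2: v0=A3 v1=G4 (m7)
bar 3: v0=F3 v1=A3 (M3)
bar 4: v0=G3 v1=E4 (M6)
bar 5: v0=B3 v1=G4 (m6)
bar 6: v0=A3 v1=A4 (P8)
bar 7: v0=F3 v1=C4 (P5)
bar 8: v0=E3 v1=G3 (m3)
bar 9: v0=G3 v1=E4 (M6)
bar 10: v0=A3 v1=A4 (P8)
  R2 @ bar1.0: A3/E4 P5 -> B3/B4 P8 similar
  R4 @ bar2.0: A3/G4 m7 untreated
  R2 @ bar7.0: A3/F4 m6 -> F3/C4 P5 similar
  R7 @ bar8.0: F4->G3 leap 10st
  R2 @ bar10.0: G3/E4 M6 -> A3/A4 P8 similar

No (5 violations)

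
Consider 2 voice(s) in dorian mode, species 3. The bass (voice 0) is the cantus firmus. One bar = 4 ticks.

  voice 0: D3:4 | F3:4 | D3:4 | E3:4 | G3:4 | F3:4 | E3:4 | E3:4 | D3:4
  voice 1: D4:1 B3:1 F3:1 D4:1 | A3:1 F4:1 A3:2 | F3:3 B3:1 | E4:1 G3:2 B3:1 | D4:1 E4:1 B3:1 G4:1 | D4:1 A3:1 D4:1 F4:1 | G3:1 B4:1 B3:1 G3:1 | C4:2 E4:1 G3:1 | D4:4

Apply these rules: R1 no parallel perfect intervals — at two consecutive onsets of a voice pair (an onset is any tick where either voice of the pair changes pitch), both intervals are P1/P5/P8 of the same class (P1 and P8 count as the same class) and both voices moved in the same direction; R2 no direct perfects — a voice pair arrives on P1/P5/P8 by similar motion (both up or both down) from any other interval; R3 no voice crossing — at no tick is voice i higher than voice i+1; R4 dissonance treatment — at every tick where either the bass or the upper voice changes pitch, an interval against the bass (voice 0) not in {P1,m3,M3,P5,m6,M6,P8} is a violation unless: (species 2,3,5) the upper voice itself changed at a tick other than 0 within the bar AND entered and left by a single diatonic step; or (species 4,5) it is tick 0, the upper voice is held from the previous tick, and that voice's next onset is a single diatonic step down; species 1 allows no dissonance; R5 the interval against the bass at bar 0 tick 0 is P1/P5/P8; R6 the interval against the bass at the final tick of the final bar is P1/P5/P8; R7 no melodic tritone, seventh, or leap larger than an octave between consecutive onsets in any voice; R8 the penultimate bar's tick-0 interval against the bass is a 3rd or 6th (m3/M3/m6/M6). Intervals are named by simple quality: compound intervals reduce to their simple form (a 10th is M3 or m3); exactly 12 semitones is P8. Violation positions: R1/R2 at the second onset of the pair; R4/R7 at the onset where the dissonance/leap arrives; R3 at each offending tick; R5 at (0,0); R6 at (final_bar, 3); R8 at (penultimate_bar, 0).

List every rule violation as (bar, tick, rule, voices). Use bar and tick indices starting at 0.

(0, 2, R7, (1,))
(2, 3, R7, (1,))
(3, 0, R2, (0, 1))
(4, 0, R1, (0, 1))
(6, 0, R7, (1,))
(6, 1, R7, (1,))

bar 0: v0=D3 v1=D4 downbeat P8
bar 1: v0=F3 v1=A3 downbeat M3
bar 2: v0=D3 v1=F3 downbeat m3
bar 3: v0=E3 v1=E4 downbeat P8
bar 4: v0=G3 v1=D4 downbeat P5
bar 5: v0=F3 v1=D4 downbeat M6
bar 6: v0=E3 v1=G3 downbeat m3
bar 7: v0=E3 v1=C4 downbeat m6
bar 8: v0=D3 v1=D4 downbeat P8
  -> R7 @ bar 0 tick 2 v(1,): B3->F3 leap 6st
  -> R7 @ bar 2 tick 3 v(1,): F3->B3 leap 6st
  -> R2 @ bar 3 tick 0 v(0, 1): D3/B3 M6 -> E3/E4 P8 similar
  -> R1 @ bar 4 tick 0 v(0, 1): E3/B3 P5 -> G3/D4 P5 similar
  -> R7 @ bar 6 tick 0 v(1,): F4->G3 leap 10st
  -> R7 @ bar 6 tick 1 v(1,): G3->B4 leap 16st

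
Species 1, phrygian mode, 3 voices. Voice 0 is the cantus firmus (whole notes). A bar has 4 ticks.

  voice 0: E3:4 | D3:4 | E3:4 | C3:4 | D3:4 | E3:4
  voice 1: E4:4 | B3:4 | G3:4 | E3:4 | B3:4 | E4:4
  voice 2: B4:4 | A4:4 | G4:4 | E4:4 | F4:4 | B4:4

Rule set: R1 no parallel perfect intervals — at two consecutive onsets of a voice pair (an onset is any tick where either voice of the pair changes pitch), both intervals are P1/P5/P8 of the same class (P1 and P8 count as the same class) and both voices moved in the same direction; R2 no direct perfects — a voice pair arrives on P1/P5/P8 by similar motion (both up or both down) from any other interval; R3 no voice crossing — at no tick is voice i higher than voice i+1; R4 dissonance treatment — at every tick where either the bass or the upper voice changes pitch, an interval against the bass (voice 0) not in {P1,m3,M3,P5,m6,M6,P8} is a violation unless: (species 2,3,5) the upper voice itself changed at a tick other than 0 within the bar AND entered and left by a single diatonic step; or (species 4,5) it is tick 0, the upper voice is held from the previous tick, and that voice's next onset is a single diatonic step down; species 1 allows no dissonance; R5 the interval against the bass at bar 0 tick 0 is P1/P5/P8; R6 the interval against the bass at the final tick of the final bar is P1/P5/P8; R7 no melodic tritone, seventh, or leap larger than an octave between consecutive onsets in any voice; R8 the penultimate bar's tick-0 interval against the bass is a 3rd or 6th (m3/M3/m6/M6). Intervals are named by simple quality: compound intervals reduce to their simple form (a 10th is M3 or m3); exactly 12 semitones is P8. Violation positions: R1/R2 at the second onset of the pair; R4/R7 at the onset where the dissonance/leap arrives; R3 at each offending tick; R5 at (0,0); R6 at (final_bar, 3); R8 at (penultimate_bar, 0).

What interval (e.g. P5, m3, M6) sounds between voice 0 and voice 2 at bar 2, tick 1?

voice 0=E3 voice 2=G4 -> m3

m3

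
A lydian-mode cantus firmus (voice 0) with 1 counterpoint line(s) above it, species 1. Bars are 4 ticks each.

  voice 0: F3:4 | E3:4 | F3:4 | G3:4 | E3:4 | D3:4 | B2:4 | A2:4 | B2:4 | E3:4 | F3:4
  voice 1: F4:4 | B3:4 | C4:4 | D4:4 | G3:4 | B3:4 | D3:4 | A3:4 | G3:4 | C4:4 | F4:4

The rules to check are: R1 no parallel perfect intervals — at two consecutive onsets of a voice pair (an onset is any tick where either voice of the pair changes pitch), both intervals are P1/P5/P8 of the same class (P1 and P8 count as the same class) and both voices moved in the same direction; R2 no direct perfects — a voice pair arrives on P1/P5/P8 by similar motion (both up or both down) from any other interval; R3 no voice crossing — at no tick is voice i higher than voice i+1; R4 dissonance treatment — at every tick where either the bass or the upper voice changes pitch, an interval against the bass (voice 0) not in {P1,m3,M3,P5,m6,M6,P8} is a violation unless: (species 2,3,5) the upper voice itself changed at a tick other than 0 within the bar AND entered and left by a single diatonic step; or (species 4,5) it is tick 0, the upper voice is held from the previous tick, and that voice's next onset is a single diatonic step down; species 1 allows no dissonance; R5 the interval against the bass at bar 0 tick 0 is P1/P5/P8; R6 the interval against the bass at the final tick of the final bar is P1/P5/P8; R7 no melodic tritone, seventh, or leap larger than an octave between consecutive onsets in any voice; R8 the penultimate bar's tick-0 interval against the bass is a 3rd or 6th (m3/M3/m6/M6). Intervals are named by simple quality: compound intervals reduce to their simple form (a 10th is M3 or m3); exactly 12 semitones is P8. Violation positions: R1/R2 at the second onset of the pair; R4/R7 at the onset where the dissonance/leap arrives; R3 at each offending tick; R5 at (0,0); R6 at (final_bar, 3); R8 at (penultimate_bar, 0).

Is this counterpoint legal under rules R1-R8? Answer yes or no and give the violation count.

No (5 violations)

bar 0: v0=F3 v1=F4 (P8)
bar 1: v0=E3 v1=B3 (P5)
bar 2: v0=F3 v1=C4 (P5)
bar 3: v0=G3 v1=D4 (P5)
bar 4: v0=E3 v1=G3 (m3)
bar 5: v0=D3 v1=B3 (M6)
bar 6: v0=B2 v1=D3 (m3)
bar 7: v0=A2 v1=A3 (P8)
bar 8: v0=B2 v1=G3 (m6)
bar 9: v0=E3 v1=C4 (m6)
bar 10: v0=F3 v1=F4 (P8)
  R2 @ bar1.0: F3/F4 P8 -> E3/B3 P5 similar
  R7 @ bar1.0: F4->B3 leap 6st
  R1 @ bar2.0: E3/B3 P5 -> F3/C4 P5 similar
  R1 @ bar3.0: F3/C4 P5 -> G3/D4 P5 similar
  R2 @ bar10.0: E3/C4 m6 -> F3/F4 P8 similar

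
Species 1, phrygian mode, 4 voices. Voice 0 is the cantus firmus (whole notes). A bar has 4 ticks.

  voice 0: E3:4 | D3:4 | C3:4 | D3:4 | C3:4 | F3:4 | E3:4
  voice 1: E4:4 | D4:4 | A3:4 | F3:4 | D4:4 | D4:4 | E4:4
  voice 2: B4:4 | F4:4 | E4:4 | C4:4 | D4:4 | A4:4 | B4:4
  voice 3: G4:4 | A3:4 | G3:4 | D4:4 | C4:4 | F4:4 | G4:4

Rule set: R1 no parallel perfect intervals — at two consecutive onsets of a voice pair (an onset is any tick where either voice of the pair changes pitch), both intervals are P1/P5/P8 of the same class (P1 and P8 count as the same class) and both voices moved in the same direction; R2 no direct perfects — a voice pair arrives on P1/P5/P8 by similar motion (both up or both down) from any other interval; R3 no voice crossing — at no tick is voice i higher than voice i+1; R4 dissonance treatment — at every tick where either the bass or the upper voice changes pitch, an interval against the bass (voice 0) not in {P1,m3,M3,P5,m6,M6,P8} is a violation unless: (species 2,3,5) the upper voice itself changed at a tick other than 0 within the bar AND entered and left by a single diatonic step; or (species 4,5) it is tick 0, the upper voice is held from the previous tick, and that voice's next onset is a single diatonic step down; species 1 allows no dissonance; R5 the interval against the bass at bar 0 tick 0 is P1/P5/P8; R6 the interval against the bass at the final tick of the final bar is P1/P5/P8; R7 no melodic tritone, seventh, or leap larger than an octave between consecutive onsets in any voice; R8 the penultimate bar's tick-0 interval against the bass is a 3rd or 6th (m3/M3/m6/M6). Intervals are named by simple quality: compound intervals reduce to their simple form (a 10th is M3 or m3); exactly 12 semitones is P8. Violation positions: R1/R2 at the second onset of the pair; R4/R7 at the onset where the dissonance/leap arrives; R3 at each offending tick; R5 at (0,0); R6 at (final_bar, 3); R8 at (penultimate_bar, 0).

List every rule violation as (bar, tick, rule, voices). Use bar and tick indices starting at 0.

(0, 0, R3, (2, 3))
(0, 0, R5, (0, 3))
(0, 1, R3, (2, 3))
(0, 2, R3, (2, 3))
(0, 3, R3, (2, 3))
(1, 0, R1, (0, 1))
(1, 0, R2, (0, 3))
(1, 0, R3, (2, 3))
(1, 0, R7, (2,))
(1, 0, R7, (3,))
(1, 1, R3, (2, 3))
(1, 2, R3, (2, 3))
(1, 3, R3, (2, 3))
(2, 0, R1, (0, 3))
(2, 0, R2, (1, 2))
(2, 0, R3, (2, 3))
(2, 1, R3, (2, 3))
(2, 2, R3, (2, 3))
(2, 3, R3, (2, 3))
(3, 0, R1, (1, 2))
(3, 0, R2, (0, 3))
(3, 0, R4, (0, 2))
(4, 0, R1, (0, 3))
(4, 0, R2, (1, 2))
(4, 0, R3, (2, 3))
(4, 0, R4, (0, 1))
(4, 0, R4, (0, 2))
(4, 1, R3, (2, 3))
(4, 2, R3, (2, 3))
(4, 3, R3, (2, 3))
(5, 0, R1, (0, 3))
(5, 0, R3, (2, 3))
(5, 0, R8, (0, 3))
(5, 1, R3, (2, 3))
(5, 2, R3, (2, 3))
(5, 3, R3, (2, 3))
(6, 0, R1, (1, 2))
(6, 0, R3, (2, 3))
(6, 1, R3, (2, 3))
(6, 2, R3, (2, 3))
(6, 3, R3, (2, 3))
(6, 3, R6, (0, 3))

bar 0: v0=E3 v1=E4 v2=B4 v3=G4 downbeat m3
bar 1: v0=D3 v1=D4 v2=F4 v3=A3 downbeat P5
bar 2: v0=C3 v1=A3 v2=E4 v3=G3 downbeat P5
bar 3: v0=D3 v1=F3 v2=C4 v3=D4 downbeat P8
bar 4: v0=C3 v1=D4 v2=D4 v3=C4 downbeat P8
bar 5: v0=F3 v1=D4 v2=A4 v3=F4 downbeat P8
bar 6: v0=E3 v1=E4 v2=B4 v3=G4 downbeat m3
  -> R3 @ bar 0 tick 0 v(2, 3): B4 above G4
  -> R5 @ bar 0 tick 0 v(0, 3): opens on m3
  -> R3 @ bar 0 tick 1 v(2, 3): B4 above G4
  -> R3 @ bar 0 tick 2 v(2, 3): B4 above G4
  -> R3 @ bar 0 tick 3 v(2, 3): B4 above G4
  -> R1 @ bar 1 tick 0 v(0, 1): E3/E4 P8 -> D3/D4 P8 similar
  -> R2 @ bar 1 tick 0 v(0, 3): E3/G4 m3 -> D3/A3 P5 similar
  -> R3 @ bar 1 tick 0 v(2, 3): F4 above A3
  -> R7 @ bar 1 tick 0 v(2,): B4->F4 leap 6st
  -> R7 @ bar 1 tick 0 v(3,): G4->A3 leap 10st
  -> R3 @ bar 1 tick 1 v(2, 3): F4 above A3
  -> R3 @ bar 1 tick 2 v(2, 3): F4 above A3
  -> R3 @ bar 1 tick 3 v(2, 3): F4 above A3
  -> R1 @ bar 2 tick 0 v(0, 3): D3/A3 P5 -> C3/G3 P5 similar
  -> R2 @ bar 2 tick 0 v(1, 2): D4/F4 m3 -> A3/E4 P5 similar
  -> R3 @ bar 2 tick 0 v(2, 3): E4 above G3
  -> R3 @ bar 2 tick 1 v(2, 3): E4 above G3
  -> R3 @ bar 2 tick 2 v(2, 3): E4 above G3
  -> R3 @ bar 2 tick 3 v(2, 3): E4 above G3
  -> R1 @ bar 3 tick 0 v(1, 2): A3/E4 P5 -> F3/C4 P5 similar
  -> R2 @ bar 3 tick 0 v(0, 3): C3/G3 P5 -> D3/D4 P8 similar
  -> R4 @ bar 3 tick 0 v(0, 2): D3/C4 m7 untreated
  -> R1 @ bar 4 tick 0 v(0, 3): D3/D4 P8 -> C3/C4 P8 similar
  -> R2 @ bar 4 tick 0 v(1, 2): F3/C4 P5 -> D4/D4 P1 similar
  -> R3 @ bar 4 tick 0 v(2, 3): D4 above C4
  -> R4 @ bar 4 tick 0 v(0, 1): C3/D4 M2 untreated
  -> R4 @ bar 4 tick 0 v(0, 2): C3/D4 M2 untreated
  -> R3 @ bar 4 tick 1 v(2, 3): D4 above C4
  -> R3 @ bar 4 tick 2 v(2, 3): D4 above C4
  -> R3 @ bar 4 tick 3 v(2, 3): D4 above C4
  -> R1 @ bar 5 tick 0 v(0, 3): C3/C4 P8 -> F3/F4 P8 similar
  -> R3 @ bar 5 tick 0 v(2, 3): A4 above F4
  -> R8 @ bar 5 tick 0 v(0, 3): penult P8 not 3rd/6th
  -> R3 @ bar 5 tick 1 v(2, 3): A4 above F4
  -> R3 @ bar 5 tick 2 v(2, 3): A4 above F4
  -> R3 @ bar 5 tick 3 v(2, 3): A4 above F4
  -> R1 @ bar 6 tick 0 v(1, 2): D4/A4 P5 -> E4/B4 P5 similar
  -> R3 @ bar 6 tick 0 v(2, 3): B4 above G4
  -> R3 @ bar 6 tick 1 v(2, 3): B4 above G4
  -> R3 @ bar 6 tick 2 v(2, 3): B4 above G4
  -> R3 @ bar 6 tick 3 v(2, 3): B4 above G4
  -> R6 @ bar 6 tick 3 v(0, 3): closes on m3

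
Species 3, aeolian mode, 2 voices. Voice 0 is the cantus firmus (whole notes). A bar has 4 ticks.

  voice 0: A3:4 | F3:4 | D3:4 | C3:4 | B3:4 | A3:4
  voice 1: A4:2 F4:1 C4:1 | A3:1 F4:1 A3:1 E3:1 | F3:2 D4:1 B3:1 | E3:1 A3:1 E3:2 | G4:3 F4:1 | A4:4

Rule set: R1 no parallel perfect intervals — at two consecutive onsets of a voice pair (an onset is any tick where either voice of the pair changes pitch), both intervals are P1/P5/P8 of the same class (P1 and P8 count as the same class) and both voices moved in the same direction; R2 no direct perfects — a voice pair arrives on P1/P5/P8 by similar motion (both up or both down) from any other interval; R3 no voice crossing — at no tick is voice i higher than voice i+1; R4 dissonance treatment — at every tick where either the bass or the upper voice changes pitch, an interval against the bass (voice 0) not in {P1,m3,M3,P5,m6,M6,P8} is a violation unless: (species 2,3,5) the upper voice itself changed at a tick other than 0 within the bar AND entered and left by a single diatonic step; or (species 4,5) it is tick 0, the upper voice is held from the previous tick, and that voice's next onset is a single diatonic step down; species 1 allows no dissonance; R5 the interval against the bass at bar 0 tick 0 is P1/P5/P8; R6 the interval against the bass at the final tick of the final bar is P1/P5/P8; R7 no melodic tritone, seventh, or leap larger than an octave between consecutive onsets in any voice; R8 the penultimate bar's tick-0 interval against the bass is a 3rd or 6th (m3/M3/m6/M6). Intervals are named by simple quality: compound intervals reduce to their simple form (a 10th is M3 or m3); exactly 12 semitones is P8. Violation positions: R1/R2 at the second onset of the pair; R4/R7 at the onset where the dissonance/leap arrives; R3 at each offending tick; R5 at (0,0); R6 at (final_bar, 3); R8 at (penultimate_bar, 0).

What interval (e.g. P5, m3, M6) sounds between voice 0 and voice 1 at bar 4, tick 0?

m6

voice 0=B3 voice 1=G4 -> m6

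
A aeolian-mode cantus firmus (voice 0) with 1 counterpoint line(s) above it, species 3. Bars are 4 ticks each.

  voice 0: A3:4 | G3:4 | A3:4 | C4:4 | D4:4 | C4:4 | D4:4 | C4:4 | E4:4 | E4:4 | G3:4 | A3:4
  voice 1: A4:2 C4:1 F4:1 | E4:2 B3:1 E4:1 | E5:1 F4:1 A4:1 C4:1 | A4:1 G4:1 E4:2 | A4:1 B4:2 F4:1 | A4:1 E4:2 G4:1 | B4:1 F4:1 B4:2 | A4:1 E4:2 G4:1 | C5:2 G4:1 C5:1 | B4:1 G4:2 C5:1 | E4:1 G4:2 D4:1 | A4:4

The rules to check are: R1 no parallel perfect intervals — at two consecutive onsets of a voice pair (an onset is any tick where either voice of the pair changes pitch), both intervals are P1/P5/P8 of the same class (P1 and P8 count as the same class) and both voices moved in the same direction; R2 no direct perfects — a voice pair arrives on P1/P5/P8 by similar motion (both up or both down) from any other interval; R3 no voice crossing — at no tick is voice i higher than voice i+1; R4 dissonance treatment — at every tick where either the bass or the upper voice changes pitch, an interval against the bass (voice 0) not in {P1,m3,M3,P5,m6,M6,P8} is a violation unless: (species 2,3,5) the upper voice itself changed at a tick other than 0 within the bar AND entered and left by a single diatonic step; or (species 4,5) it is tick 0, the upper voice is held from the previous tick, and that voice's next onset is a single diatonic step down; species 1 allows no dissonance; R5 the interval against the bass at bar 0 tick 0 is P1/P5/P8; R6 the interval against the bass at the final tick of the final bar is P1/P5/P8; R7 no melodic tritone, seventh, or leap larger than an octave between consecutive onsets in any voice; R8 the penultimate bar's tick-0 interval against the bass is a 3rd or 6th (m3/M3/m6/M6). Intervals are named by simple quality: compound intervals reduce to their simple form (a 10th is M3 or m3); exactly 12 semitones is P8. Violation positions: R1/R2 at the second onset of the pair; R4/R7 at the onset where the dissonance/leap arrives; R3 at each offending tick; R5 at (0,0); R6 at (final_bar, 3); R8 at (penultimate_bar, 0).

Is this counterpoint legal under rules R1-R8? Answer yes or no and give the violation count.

bar 0: v0=A3 v1=A4 (P8)
bar 1: v0=G3 v1=E4 (M6)
bar 2: v0=A3 v1=E5 (P5)
bar 3: v0=C4 v1=A4 (M6)
bar 4: v0=D4 v1=A4 (P5)
bar 5: v0=C4 v1=A4 (M6)
bar 6: v0=D4 v1=B4 (M6)
bar 7: v0=C4 v1=A4 (M6)
bar 8: v0=E4 v1=C5 (m6)
bar 9: v0=E4 v1=B4 (P5)
bar 10: v0=G3 v1=E4 (M6)
bar 11: v0=A3 v1=A4 (P8)
  R2 @ bar2.0: G3/E4 M6 -> A3/E5 P5 similar
  R7 @ bar2.1: E5->F4 leap 11st
  R2 @ bar4.0: C4/E4 M3 -> D4/A4 P5 similar
  R7 @ bar4.3: B4->F4 leap 6st
  R7 @ bar6.1: B4->F4 leap 6st
  R7 @ bar6.2: F4->B4 leap 6st
  R2 @ bar11.0: G3/D4 P5 -> A3/A4 P8 similar

No (7 violations)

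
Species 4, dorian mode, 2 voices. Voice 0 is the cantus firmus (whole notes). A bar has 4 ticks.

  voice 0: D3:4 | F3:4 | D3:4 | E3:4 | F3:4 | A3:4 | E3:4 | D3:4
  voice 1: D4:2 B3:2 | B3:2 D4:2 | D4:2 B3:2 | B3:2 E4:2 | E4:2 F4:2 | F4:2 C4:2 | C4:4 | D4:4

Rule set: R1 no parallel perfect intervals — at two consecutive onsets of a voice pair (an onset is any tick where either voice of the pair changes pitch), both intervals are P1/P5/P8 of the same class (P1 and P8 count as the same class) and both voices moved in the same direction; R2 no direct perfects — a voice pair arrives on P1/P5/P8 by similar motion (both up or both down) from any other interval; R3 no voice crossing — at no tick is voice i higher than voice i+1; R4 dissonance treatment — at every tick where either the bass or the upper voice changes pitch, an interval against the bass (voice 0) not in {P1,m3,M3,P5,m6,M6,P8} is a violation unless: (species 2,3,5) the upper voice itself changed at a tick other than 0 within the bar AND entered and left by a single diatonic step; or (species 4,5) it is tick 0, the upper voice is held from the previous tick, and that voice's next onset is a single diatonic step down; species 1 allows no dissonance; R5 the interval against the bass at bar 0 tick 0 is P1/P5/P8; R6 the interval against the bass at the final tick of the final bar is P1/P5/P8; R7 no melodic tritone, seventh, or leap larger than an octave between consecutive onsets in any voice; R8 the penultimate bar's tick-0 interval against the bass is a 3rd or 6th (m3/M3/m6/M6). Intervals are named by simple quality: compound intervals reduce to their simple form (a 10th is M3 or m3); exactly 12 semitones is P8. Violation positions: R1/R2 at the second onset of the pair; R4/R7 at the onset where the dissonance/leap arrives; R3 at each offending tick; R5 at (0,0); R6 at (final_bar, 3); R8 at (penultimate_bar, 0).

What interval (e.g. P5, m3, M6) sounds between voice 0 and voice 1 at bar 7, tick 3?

P8

voice 0=D3 voice 1=D4 -> P8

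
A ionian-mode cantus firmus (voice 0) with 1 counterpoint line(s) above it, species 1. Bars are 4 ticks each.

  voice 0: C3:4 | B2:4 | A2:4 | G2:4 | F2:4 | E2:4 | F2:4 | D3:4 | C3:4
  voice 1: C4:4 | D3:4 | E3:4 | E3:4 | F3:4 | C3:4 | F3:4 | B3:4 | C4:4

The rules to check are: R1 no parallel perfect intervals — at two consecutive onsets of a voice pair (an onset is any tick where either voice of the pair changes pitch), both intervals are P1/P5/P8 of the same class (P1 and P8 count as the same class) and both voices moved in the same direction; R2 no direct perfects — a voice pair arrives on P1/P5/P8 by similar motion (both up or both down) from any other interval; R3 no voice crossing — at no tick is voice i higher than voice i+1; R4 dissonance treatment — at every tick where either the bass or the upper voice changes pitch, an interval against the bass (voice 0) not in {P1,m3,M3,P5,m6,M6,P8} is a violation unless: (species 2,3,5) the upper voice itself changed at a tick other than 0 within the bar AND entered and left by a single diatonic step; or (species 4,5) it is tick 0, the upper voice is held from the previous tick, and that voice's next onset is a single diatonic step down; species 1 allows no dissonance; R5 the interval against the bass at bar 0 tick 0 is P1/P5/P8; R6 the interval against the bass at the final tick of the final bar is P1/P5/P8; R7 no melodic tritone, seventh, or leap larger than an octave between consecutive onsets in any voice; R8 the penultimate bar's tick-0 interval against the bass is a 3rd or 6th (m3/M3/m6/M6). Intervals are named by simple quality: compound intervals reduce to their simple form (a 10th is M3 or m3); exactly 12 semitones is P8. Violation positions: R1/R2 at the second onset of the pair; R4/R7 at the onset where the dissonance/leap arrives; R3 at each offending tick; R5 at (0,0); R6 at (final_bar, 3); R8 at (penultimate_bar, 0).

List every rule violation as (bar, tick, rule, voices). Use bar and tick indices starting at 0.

bar 0: v0=C3 v1=C4 downbeat P8
bar 1: v0=B2 v1=D3 downbeat m3
bar 2: v0=A2 v1=E3 downbeat P5
bar 3: v0=G2 v1=E3 downbeat M6
bar 4: v0=F2 v1=F3 downbeat P8
bar 5: v0=E2 v1=C3 downbeat m6
bar 6: v0=F2 v1=F3 downbeat P8
bar 7: v0=D3 v1=B3 downbeat M6
bar 8: v0=C3 v1=C4 downbeat P8
  -> R7 @ bar 1 tick 0 v(1,): C4->D3 leap 10st
  -> R2 @ bar 6 tick 0 v(0, 1): E2/C3 m6 -> F2/F3 P8 similar
  -> R7 @ bar 7 tick 0 v(1,): F3->B3 leap 6st

(1, 0, R7, (1,))
(6, 0, R2, (0, 1))
(7, 0, R7, (1,))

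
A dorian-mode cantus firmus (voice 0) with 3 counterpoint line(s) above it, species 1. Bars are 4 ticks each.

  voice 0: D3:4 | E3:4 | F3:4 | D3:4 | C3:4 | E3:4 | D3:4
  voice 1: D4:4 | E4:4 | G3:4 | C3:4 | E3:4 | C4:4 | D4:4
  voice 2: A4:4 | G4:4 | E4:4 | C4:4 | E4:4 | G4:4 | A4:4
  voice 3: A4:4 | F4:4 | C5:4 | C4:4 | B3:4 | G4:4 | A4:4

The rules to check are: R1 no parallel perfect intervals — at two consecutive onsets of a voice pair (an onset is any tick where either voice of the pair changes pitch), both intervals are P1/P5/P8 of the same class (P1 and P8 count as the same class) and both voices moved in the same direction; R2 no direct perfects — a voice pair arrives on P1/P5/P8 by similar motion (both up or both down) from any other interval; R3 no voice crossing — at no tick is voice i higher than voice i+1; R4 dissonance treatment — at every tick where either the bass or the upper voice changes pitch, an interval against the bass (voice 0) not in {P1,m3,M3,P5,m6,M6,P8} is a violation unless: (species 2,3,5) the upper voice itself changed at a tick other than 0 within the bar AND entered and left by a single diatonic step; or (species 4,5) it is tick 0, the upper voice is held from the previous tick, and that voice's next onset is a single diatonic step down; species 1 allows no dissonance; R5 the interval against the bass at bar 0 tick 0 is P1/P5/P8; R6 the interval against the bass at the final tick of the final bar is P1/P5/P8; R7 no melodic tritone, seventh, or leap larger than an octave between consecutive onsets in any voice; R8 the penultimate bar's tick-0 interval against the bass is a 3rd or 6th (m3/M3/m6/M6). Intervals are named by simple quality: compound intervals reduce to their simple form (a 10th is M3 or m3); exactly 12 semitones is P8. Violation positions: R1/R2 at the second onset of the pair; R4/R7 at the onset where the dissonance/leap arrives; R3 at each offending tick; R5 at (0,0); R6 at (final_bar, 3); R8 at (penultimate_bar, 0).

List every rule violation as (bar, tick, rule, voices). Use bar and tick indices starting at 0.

bar 0: v0=D3 v1=D4 v2=A4 v3=A4 downbeat P5
bar 1: v0=E3 v1=E4 v2=G4 v3=F4 downbeat m2
bar 2: v0=F3 v1=G3 v2=E4 v3=C5 downbeat P5
bar 3: v0=D3 v1=C3 v2=C4 v3=C4 downbeat m7
bar 4: v0=C3 v1=E3 v2=E4 v3=B3 downbeat M7
bar 5: v0=E3 v1=C4 v2=G4 v3=G4 downbeat m3
bar 6: v0=D3 v1=D4 v2=A4 v3=A4 downbeat P5
  -> R1 @ bar 1 tick 0 v(0, 1): D3/D4 P8 -> E3/E4 P8 similar
  -> R3 @ bar 1 tick 0 v(2, 3): G4 above F4
  -> R4 @ bar 1 tick 0 v(0, 3): E3/F4 m2 untreated
  -> R3 @ bar 1 tick 1 v(2, 3): G4 above F4
  -> R3 @ bar 1 tick 2 v(2, 3): G4 above F4
  -> R3 @ bar 1 tick 3 v(2, 3): G4 above F4
  -> R2 @ bar 2 tick 0 v(0, 3): E3/F4 m2 -> F3/C5 P5 similar
  -> R4 @ bar 2 tick 0 v(0, 1): F3/G3 M2 untreated
  -> R4 @ bar 2 tick 0 v(0, 2): F3/E4 M7 untreated
  -> R2 @ bar 3 tick 0 v(1, 2): G3/E4 M6 -> C3/C4 P8 similar
  -> R2 @ bar 3 tick 0 v(1, 3): G3/C5 P4 -> C3/C4 P8 similar
  -> R2 @ bar 3 tick 0 v(2, 3): E4/C5 m6 -> C4/C4 P1 similar
  -> R3 @ bar 3 tick 0 v(0, 1): D3 above C3
  -> R4 @ bar 3 tick 0 v(0, 1): D3/C3 M2 untreated
  -> R4 @ bar 3 tick 0 v(0, 2): D3/C4 m7 untreated
  -> R4 @ bar 3 tick 0 v(0, 3): D3/C4 m7 untreated
  -> R3 @ bar 3 tick 1 v(0, 1): D3 above C3
  -> R3 @ bar 3 tick 2 v(0, 1): D3 above C3
  -> R3 @ bar 3 tick 3 v(0, 1): D3 above C3
  -> R1 @ bar 4 tick 0 v(1, 2): C3/C4 P8 -> E3/E4 P8 similar
  -> R3 @ bar 4 tick 0 v(2, 3): E4 above B3
  -> R4 @ bar 4 tick 0 v(0, 3): C3/B3 M7 untreated
  -> R3 @ bar 4 tick 1 v(2, 3): E4 above B3
  -> R3 @ bar 4 tick 2 v(2, 3): E4 above B3
  -> R3 @ bar 4 tick 3 v(2, 3): E4 above B3
  -> R1 @ bar 5 tick 0 v(1, 3): E3/B3 P5 -> C4/G4 P5 similar
  -> R2 @ bar 5 tick 0 v(1, 2): E3/E4 P8 -> C4/G4 P5 similar
  -> R2 @ bar 5 tick 0 v(2, 3): E4/B3 P4 -> G4/G4 P1 similar
  -> R1 @ bar 6 tick 0 v(1, 2): C4/G4 P5 -> D4/A4 P5 similar
  -> R1 @ bar 6 tick 0 v(1, 3): C4/G4 P5 -> D4/A4 P5 similar
  -> R1 @ bar 6 tick 0 v(2, 3): G4/G4 P1 -> A4/A4 P1 similar

(1, 0, R1, (0, 1))
(1, 0, R3, (2, 3))
(1, 0, R4, (0, 3))
(1, 1, R3, (2, 3))
(1, 2, R3, (2, 3))
(1, 3, R3, (2, 3))
(2, 0, R2, (0, 3))
(2, 0, R4, (0, 1))
(2, 0, R4, (0, 2))
(3, 0, R2, (1, 2))
(3, 0, R2, (1, 3))
(3, 0, R2, (2, 3))
(3, 0, R3, (0, 1))
(3, 0, R4, (0, 1))
(3, 0, R4, (0, 2))
(3, 0, R4, (0, 3))
(3, 1, R3, (0, 1))
(3, 2, R3, (0, 1))
(3, 3, R3, (0, 1))
(4, 0, R1, (1, 2))
(4, 0, R3, (2, 3))
(4, 0, R4, (0, 3))
(4, 1, R3, (2, 3))
(4, 2, R3, (2, 3))
(4, 3, R3, (2, 3))
(5, 0, R1, (1, 3))
(5, 0, R2, (1, 2))
(5, 0, R2, (2, 3))
(6, 0, R1, (1, 2))
(6, 0, R1, (1, 3))
(6, 0, R1, (2, 3))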